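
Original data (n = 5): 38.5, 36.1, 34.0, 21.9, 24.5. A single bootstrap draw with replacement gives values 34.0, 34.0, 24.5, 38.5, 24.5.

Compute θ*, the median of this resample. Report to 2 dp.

θ* = 34.00

Sorted: 24.5, 24.5, 34.0, 34.0, 38.5
Median = middle value = 34.00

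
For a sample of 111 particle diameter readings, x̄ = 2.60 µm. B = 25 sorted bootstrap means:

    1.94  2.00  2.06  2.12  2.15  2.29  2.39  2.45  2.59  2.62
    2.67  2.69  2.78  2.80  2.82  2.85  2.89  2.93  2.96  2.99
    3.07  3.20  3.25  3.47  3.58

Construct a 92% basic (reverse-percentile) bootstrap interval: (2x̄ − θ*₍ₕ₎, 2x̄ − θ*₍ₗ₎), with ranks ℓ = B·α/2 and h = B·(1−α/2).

(1.73, 3.26)

Percentile endpoints at ranks 1 and 24: θ*₍1₎ = 1.94, θ*₍24₎ = 3.47.
Basic interval reflects these around x̄:
  lower = 2 × 2.60 − 3.47 = 1.73
  upper = 2 × 2.60 − 1.94 = 3.26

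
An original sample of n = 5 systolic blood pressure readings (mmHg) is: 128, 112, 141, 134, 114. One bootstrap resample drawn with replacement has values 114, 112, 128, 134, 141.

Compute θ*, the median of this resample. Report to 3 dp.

θ* = 128.000

Sorted: 112, 114, 128, 134, 141
Median = middle value = 128.000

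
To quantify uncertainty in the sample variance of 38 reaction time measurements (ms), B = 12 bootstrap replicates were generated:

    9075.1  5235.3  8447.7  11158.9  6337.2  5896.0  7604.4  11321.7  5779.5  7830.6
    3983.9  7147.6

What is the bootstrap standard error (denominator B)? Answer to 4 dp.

Bootstrap SE is the standard deviation of the 12 replicate variances.
Mean of replicates: (9075.1 + 5235.3 + 8447.7 + 11158.9 + 6337.2 + 5896.0 + 7604.4 + 11321.7 + 5779.5 + 7830.6 + 3983.9 + 7147.6) / 12 = 89817.90000 / 12 = 7484.82500
Sum of squared deviations: (+1590.27500)² + (−2249.52500)² + (+962.87500)² + (+3674.07500)² + (−1147.62500)² + (−1588.82500)² + (+119.57500)² + (+3836.87500)² + (−1705.32500)² + (+345.77500)² + (−3500.92500)² + (−337.22500)² = 55990498.90250
Variance = 55990498.90250 / 12 = 4665874.90854
SE* = √4665874.90854

SE* = 2160.0636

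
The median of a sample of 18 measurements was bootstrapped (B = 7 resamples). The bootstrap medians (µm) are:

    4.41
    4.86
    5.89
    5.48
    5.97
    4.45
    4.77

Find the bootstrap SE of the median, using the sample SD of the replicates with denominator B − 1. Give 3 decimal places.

Bootstrap SE is the standard deviation of the 7 replicate medians.
Mean of replicates: (4.41 + 4.86 + 5.89 + 5.48 + 5.97 + 4.45 + 4.77) / 7 = 35.8300 / 7 = 5.1186
Sum of squared deviations: (−0.7086)² + (−0.2586)² + (+0.7714)² + (+0.3614)² + (+0.8514)² + (−0.6686)² + (−0.3486)² = 2.5881
Variance = 2.5881 / 6 = 0.4313
SE* = √0.4313

SE* = 0.657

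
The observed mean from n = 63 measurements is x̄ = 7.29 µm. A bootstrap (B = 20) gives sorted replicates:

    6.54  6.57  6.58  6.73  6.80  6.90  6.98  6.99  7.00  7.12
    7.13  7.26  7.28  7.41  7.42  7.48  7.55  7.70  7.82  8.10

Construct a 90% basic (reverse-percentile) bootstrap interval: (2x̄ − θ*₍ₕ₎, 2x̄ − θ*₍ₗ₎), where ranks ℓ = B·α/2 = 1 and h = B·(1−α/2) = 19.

(6.76, 8.04)

Percentile endpoints at ranks 1 and 19: θ*₍1₎ = 6.54, θ*₍19₎ = 7.82.
Basic interval reflects these around x̄:
  lower = 2 × 7.29 − 7.82 = 6.76
  upper = 2 × 7.29 − 6.54 = 8.04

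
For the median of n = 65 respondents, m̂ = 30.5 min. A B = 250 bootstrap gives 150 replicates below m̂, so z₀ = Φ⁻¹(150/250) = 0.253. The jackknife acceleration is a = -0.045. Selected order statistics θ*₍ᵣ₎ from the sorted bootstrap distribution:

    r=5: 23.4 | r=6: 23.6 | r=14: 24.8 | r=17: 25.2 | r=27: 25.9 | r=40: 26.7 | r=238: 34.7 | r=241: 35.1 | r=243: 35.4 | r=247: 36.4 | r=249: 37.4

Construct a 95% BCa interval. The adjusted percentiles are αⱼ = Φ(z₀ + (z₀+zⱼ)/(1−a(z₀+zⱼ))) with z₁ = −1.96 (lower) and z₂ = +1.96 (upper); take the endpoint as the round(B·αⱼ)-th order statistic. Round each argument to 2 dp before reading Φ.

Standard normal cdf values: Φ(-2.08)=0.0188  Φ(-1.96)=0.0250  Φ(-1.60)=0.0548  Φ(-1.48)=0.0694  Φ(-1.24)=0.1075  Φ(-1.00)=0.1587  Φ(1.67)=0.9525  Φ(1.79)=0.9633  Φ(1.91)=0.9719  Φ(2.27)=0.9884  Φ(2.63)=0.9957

Lower: z₀ + z₁ = 0.253 + (-1.960) = -1.707; 1 − a(z₀+z₁) = 1 − (-0.045)(-1.707) = 0.9232; argument = 0.253 + (-1.707)/0.9232 = -1.5960 → -1.60.
α₁ = Φ(-1.60) = 0.0548; rank = round(250 × 0.0548) = 14; θ*₍14₎ = 24.8.
Upper: z₀ + z₂ = 2.213; 1 − a(z₀+z₂) = 1.0996; argument = 2.2656 → 2.27; α₂ = 0.9884; rank = 247; θ*₍247₎ = 36.4.

(24.8, 36.4)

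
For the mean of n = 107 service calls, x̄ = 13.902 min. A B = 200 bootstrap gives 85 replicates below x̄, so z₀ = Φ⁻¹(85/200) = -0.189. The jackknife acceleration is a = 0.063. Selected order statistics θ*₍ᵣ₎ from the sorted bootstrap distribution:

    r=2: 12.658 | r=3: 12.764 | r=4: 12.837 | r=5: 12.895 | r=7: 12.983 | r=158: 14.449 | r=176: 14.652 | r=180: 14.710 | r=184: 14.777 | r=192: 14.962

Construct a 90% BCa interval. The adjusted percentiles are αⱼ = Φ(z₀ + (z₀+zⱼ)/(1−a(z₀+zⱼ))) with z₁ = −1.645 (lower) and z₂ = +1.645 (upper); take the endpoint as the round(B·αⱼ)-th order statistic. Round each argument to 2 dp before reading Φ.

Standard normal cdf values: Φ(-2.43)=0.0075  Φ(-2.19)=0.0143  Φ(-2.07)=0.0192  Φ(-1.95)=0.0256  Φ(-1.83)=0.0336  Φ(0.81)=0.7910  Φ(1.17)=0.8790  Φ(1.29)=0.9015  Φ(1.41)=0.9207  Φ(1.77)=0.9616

Lower: z₀ + z₁ = -0.189 + (-1.645) = -1.834; 1 − a(z₀+z₁) = 1 − (0.063)(-1.834) = 1.1155; argument = -0.189 + (-1.834)/1.1155 = -1.8330 → -1.83.
α₁ = Φ(-1.83) = 0.0336; rank = round(200 × 0.0336) = 7; θ*₍7₎ = 12.983.
Upper: z₀ + z₂ = 1.456; 1 − a(z₀+z₂) = 0.9083; argument = 1.4140 → 1.41; α₂ = 0.9207; rank = 184; θ*₍184₎ = 14.777.

(12.983, 14.777)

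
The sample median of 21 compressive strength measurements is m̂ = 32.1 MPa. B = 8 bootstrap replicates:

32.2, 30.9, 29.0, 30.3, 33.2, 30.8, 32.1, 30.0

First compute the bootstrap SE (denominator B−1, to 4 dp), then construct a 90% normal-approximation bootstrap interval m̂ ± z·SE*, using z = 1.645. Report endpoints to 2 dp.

(29.86, 34.34)

Mean of replicates = 31.0625; sum of squared deviations = 12.9988; SE* = √(12.9988/7) = 1.3627
Margin = 1.645 × 1.3627 = 2.242
Interval: 32.1 ± 2.242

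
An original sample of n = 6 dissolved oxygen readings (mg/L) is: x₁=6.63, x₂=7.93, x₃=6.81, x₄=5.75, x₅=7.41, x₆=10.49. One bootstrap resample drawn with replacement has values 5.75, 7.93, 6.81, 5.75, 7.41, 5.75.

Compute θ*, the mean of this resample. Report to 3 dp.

Mean = (5.75 + 7.93 + 6.81 + 5.75 + 7.41 + 5.75) / 6 = 39.400 / 6 = 6.567

θ* = 6.567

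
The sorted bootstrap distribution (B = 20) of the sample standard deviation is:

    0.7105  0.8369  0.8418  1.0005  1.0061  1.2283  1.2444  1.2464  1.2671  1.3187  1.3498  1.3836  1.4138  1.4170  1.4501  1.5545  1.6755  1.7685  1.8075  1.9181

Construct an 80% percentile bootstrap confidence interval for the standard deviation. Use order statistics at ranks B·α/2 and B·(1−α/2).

α = 0.20; lower rank = 20 × 0.100 = 2; upper rank = 20 × 0.900 = 18.
The 2nd smallest replicate is 0.8369; the 18th is 1.7685.

(0.8369, 1.7685)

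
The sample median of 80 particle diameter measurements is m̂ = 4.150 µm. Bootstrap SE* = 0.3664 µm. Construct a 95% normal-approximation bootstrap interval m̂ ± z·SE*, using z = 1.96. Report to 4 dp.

(3.4319, 4.8681)

Margin = 1.96 × 0.3664 = 0.71814
Interval: 4.150 ± 0.71814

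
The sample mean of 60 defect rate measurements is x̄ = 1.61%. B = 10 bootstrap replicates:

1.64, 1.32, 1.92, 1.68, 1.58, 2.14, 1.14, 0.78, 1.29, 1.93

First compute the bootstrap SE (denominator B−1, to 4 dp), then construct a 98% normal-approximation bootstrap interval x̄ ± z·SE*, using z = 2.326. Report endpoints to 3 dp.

Mean of replicates = 1.5420; sum of squared deviations = 1.5362; SE* = √(1.5362/9) = 0.4131
Margin = 2.326 × 0.4131 = 0.9609
Interval: 1.61 ± 0.9609

(0.649, 2.571)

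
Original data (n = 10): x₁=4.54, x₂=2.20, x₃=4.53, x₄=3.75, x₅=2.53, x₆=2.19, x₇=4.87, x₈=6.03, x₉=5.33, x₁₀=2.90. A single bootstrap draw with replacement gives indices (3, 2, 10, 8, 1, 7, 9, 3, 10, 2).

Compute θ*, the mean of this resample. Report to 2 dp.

Resample values: 4.53, 2.20, 2.90, 6.03, 4.54, 4.87, 5.33, 4.53, 2.90, 2.20.
Mean = (4.53 + 2.20 + 2.90 + 6.03 + 4.54 + 4.87 + 5.33 + 4.53 + 2.90 + 2.20) / 10 = 40.030 / 10 = 4.00

θ* = 4.00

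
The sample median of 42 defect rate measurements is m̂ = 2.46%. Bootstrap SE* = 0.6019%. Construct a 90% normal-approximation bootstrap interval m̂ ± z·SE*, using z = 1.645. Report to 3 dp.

Margin = 1.645 × 0.6019 = 0.9901
Interval: 2.46 ± 0.9901

(1.470, 3.450)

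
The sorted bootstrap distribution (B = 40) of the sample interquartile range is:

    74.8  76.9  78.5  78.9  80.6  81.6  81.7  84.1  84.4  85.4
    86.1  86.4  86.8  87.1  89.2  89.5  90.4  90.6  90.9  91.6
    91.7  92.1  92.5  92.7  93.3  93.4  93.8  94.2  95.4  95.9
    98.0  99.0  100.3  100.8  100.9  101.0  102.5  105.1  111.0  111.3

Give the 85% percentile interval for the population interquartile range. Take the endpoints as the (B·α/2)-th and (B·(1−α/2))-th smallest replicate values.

(78.5, 102.5)

α = 0.15; lower rank = 40 × 0.075 = 3; upper rank = 40 × 0.925 = 37.
The 3rd smallest replicate is 78.5; the 37th is 102.5.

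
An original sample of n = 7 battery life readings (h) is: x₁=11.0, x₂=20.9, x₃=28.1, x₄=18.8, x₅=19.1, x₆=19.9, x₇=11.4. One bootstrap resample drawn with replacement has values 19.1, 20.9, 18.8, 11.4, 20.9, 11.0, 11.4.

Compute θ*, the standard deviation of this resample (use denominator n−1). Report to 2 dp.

θ* = 4.70

Mean = 16.2143; sum of squared deviations = 132.4686
s² = 132.4686 / 6 = 22.0781
s = √22.0781 = 4.70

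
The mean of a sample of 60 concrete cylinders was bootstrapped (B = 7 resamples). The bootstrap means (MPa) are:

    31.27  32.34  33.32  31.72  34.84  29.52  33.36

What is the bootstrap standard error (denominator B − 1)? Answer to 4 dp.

Bootstrap SE is the standard deviation of the 7 replicate means.
Mean of replicates: (31.27 + 32.34 + 33.32 + 31.72 + 34.84 + 29.52 + 33.36) / 7 = 226.37000 / 7 = 32.33857
Sum of squared deviations: (−1.06857)² + (+0.00143)² + (+0.98143)² + (−0.61857)² + (+2.50143)² + (−2.81857)² + (+1.02143)² = 17.73249
Variance = 17.73249 / 6 = 2.95541
SE* = √2.95541

SE* = 1.7191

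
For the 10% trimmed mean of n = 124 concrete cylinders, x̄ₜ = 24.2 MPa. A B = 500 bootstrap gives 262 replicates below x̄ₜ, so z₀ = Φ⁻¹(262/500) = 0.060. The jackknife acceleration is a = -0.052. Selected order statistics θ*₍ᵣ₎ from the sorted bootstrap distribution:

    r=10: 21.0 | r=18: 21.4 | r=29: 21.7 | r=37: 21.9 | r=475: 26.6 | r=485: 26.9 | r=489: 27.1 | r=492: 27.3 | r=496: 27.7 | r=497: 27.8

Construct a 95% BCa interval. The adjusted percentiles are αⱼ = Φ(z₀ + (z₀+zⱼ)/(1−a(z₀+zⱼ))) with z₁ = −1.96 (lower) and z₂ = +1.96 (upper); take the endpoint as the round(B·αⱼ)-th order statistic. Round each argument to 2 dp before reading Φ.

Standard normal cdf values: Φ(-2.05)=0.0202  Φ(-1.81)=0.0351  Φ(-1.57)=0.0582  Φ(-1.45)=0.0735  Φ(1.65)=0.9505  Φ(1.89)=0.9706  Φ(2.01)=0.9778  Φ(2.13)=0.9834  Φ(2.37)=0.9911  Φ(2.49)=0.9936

(21.0, 26.9)

Lower: z₀ + z₁ = 0.060 + (-1.960) = -1.900; 1 − a(z₀+z₁) = 1 − (-0.052)(-1.900) = 0.9012; argument = 0.060 + (-1.900)/0.9012 = -2.0483 → -2.05.
α₁ = Φ(-2.05) = 0.0202; rank = round(500 × 0.0202) = 10; θ*₍10₎ = 21.0.
Upper: z₀ + z₂ = 2.020; 1 − a(z₀+z₂) = 1.1050; argument = 1.8880 → 1.89; α₂ = 0.9706; rank = 485; θ*₍485₎ = 26.9.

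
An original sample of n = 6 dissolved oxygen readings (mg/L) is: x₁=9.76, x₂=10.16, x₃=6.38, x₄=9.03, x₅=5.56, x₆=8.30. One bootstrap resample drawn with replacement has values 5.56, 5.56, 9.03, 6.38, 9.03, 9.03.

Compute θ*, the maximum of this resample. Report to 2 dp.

θ* = 9.03

Maximum = 9.03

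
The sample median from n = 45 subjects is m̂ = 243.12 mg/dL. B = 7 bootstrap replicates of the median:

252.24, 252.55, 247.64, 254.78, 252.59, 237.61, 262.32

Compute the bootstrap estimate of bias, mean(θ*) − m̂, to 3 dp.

bias = +8.270

mean(θ*) = (252.24 + 252.55 + 247.64 + 254.78 + 252.59 + 237.61 + 262.32) / 7 = 251.3900
bias = 251.3900 − 243.12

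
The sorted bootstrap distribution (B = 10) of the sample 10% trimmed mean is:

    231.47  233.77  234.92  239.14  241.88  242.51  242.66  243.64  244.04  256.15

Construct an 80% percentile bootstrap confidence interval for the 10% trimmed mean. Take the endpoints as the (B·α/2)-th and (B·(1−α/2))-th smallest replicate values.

α = 0.20; lower rank = 10 × 0.100 = 1; upper rank = 10 × 0.900 = 9.
The 1st smallest replicate is 231.47; the 9th is 244.04.

(231.47, 244.04)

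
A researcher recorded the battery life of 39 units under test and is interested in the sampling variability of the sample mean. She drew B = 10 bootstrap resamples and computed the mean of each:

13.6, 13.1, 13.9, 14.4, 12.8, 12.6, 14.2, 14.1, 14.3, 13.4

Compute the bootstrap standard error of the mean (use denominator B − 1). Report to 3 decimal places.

Bootstrap SE is the standard deviation of the 10 replicate means.
Mean of replicates: (13.6 + 13.1 + 13.9 + 14.4 + 12.8 + 12.6 + 14.2 + 14.1 + 14.3 + 13.4) / 10 = 136.4000 / 10 = 13.6400
Sum of squared deviations: (−0.0400)² + (−0.5400)² + (+0.2600)² + (+0.7600)² + (−0.8400)² + (−1.0400)² + (+0.5600)² + (+0.4600)² + (+0.6600)² + (−0.2400)² = 3.7440
Variance = 3.7440 / 9 = 0.4160
SE* = √0.4160

SE* = 0.645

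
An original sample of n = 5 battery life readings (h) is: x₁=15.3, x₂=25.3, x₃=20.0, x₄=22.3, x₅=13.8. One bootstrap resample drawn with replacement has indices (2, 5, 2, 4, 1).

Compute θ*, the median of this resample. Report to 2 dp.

Resample values: 25.3, 13.8, 25.3, 22.3, 15.3.
Sorted: 13.8, 15.3, 22.3, 25.3, 25.3
Median = middle value = 22.30

θ* = 22.30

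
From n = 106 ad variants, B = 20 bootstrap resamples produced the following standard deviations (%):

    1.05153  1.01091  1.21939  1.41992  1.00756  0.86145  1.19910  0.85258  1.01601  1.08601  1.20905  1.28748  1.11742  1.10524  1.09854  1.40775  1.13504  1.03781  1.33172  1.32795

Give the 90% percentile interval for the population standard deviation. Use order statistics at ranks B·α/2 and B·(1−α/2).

Sorted replicates: 0.85258, 0.86145, 1.00756, 1.01091, 1.01601, 1.03781, 1.05153, 1.08601, 1.09854, 1.10524, 1.11742, 1.13504, 1.19910, 1.20905, 1.21939, 1.28748, 1.32795, 1.33172, 1.40775, 1.41992
α = 0.10; lower rank = 20 × 0.050 = 1; upper rank = 20 × 0.950 = 19.
The 1st smallest replicate is 0.85258; the 19th is 1.40775.

(0.85258, 1.40775)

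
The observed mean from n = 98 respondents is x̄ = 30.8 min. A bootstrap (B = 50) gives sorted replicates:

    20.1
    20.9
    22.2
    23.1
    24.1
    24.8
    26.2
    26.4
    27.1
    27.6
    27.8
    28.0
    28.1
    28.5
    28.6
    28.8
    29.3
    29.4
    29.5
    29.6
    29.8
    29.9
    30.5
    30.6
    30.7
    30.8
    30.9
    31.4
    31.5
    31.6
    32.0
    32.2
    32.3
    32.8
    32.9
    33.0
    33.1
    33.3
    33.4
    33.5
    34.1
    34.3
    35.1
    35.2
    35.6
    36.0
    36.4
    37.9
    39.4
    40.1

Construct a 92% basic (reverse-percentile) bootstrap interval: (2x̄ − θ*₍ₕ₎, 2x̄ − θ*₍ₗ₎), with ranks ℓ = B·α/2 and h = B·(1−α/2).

Percentile endpoints at ranks 2 and 48: θ*₍2₎ = 20.9, θ*₍48₎ = 37.9.
Basic interval reflects these around x̄:
  lower = 2 × 30.8 − 37.9 = 23.7
  upper = 2 × 30.8 − 20.9 = 40.7

(23.7, 40.7)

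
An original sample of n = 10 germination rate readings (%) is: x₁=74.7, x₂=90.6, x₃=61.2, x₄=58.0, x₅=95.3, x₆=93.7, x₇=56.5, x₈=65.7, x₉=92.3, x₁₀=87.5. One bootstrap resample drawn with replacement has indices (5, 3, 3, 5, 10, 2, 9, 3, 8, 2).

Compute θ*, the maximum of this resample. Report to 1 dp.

θ* = 95.3

Resample values: 95.3, 61.2, 61.2, 95.3, 87.5, 90.6, 92.3, 61.2, 65.7, 90.6.
Maximum = 95.3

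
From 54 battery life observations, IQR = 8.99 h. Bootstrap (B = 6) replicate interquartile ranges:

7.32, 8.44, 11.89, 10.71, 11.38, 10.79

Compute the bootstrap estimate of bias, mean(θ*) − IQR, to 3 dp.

mean(θ*) = (7.32 + 8.44 + 11.89 + 10.71 + 11.38 + 10.79) / 6 = 10.0883
bias = 10.0883 − 8.99

bias = +1.098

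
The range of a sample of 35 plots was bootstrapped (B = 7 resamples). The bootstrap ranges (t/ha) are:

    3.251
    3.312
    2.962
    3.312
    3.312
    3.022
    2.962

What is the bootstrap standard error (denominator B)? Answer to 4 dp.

Bootstrap SE is the standard deviation of the 7 replicate ranges.
Mean of replicates: (3.251 + 3.312 + 2.962 + 3.312 + 3.312 + 3.022 + 2.962) / 7 = 22.13300 / 7 = 3.16186
Sum of squared deviations: (+0.08914)² + (+0.15014)² + (−0.19986)² + (+0.15014)² + (+0.15014)² + (−0.13986)² + (−0.19986)² = 0.17502
Variance = 0.17502 / 7 = 0.02500
SE* = √0.02500

SE* = 0.1581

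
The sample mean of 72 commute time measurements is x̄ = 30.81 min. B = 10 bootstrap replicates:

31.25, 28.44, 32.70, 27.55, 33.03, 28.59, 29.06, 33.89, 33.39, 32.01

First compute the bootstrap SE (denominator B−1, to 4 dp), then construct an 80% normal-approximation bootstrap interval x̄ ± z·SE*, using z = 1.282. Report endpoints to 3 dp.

Mean of replicates = 30.9910; sum of squared deviations = 50.1847; SE* = √(50.1847/9) = 2.3614
Margin = 1.282 × 2.3614 = 3.0273
Interval: 30.81 ± 3.0273

(27.783, 33.837)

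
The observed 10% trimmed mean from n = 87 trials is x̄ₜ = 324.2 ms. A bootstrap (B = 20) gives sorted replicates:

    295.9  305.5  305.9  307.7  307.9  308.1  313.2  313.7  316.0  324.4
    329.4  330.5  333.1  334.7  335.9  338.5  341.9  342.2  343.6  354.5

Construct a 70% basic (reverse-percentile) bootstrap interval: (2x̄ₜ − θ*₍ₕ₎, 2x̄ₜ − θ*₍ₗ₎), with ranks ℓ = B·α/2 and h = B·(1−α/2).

(306.5, 342.5)

Percentile endpoints at ranks 3 and 17: θ*₍3₎ = 305.9, θ*₍17₎ = 341.9.
Basic interval reflects these around x̄ₜ:
  lower = 2 × 324.2 − 341.9 = 306.5
  upper = 2 × 324.2 − 305.9 = 342.5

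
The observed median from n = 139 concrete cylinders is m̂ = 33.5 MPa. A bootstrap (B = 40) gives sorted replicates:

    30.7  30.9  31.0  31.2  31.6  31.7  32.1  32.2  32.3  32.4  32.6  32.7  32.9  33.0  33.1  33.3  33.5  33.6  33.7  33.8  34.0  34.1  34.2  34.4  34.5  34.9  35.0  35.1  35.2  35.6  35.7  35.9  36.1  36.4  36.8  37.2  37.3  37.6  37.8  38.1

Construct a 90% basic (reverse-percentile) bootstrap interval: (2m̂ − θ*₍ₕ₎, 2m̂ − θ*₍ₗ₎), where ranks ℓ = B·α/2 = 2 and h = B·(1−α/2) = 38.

Percentile endpoints at ranks 2 and 38: θ*₍2₎ = 30.9, θ*₍38₎ = 37.6.
Basic interval reflects these around m̂:
  lower = 2 × 33.5 − 37.6 = 29.4
  upper = 2 × 33.5 − 30.9 = 36.1

(29.4, 36.1)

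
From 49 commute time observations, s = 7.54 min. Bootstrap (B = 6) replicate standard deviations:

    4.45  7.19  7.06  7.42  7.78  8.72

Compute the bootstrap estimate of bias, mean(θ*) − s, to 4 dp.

bias = −0.4367

mean(θ*) = (4.45 + 7.19 + 7.06 + 7.42 + 7.78 + 8.72) / 6 = 7.10333
bias = 7.10333 − 7.54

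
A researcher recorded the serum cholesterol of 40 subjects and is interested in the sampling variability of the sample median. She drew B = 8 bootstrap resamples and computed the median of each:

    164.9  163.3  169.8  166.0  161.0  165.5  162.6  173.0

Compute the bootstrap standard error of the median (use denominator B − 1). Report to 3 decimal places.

Bootstrap SE is the standard deviation of the 8 replicate medians.
Mean of replicates: (164.9 + 163.3 + 169.8 + 166.0 + 161.0 + 165.5 + 162.6 + 173.0) / 8 = 1326.1000 / 8 = 165.7625
Sum of squared deviations: (−0.8625)² + (−2.4625)² + (+4.0375)² + (+0.2375)² + (−4.7625)² + (−0.2625)² + (−3.1625)² + (+7.2375)² = 108.2988
Variance = 108.2988 / 7 = 15.4713
SE* = √15.4713

SE* = 3.933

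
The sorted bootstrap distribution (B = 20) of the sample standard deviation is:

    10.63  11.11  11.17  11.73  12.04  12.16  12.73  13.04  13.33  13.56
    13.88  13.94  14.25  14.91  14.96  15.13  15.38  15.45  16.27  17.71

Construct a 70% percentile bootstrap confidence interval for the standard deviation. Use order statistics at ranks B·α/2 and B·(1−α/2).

(11.17, 15.38)

α = 0.30; lower rank = 20 × 0.150 = 3; upper rank = 20 × 0.850 = 17.
The 3rd smallest replicate is 11.17; the 17th is 15.38.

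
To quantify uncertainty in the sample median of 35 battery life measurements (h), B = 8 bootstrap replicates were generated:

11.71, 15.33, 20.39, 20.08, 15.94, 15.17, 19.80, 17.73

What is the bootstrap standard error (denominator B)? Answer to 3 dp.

Bootstrap SE is the standard deviation of the 8 replicate medians.
Mean of replicates: (11.71 + 15.33 + 20.39 + 20.08 + 15.94 + 15.17 + 19.80 + 17.73) / 8 = 136.1500 / 8 = 17.0188
Sum of squared deviations: (−5.3087)² + (−1.6888)² + (+3.3712)² + (+3.0612)² + (−1.0788)² + (−1.8488)² + (+2.7812)² + (+0.7112)² = 64.5941
Variance = 64.5941 / 8 = 8.0743
SE* = √8.0743

SE* = 2.842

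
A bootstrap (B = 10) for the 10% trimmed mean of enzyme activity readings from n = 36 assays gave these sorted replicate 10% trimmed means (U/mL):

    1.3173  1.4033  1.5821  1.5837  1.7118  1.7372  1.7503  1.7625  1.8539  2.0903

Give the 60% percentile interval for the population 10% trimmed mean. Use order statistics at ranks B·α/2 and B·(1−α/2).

α = 0.40; lower rank = 10 × 0.200 = 2; upper rank = 10 × 0.800 = 8.
The 2nd smallest replicate is 1.4033; the 8th is 1.7625.

(1.4033, 1.7625)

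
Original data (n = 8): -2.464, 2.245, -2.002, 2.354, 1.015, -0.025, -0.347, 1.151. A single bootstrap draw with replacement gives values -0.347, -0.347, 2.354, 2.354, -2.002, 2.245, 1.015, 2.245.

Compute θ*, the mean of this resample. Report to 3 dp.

θ* = 0.940

Mean = ((-0.347) + (-0.347) + 2.354 + 2.354 + (-2.002) + 2.245 + 1.015 + 2.245) / 8 = 7.5170 / 8 = 0.940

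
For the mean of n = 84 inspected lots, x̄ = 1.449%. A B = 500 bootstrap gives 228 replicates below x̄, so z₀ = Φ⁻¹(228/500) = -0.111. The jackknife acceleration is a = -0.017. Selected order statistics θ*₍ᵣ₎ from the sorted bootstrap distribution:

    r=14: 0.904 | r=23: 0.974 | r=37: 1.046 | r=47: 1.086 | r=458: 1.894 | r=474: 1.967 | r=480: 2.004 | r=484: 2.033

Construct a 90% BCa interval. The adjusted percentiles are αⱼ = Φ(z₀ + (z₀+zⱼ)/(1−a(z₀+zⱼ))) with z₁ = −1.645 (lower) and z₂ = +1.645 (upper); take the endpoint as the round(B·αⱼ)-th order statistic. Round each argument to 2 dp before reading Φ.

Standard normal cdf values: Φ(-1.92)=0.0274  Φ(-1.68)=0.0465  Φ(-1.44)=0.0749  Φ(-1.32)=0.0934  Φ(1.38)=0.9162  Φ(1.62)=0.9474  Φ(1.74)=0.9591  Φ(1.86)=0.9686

(0.904, 1.894)

Lower: z₀ + z₁ = -0.111 + (-1.645) = -1.756; 1 − a(z₀+z₁) = 1 − (-0.017)(-1.756) = 0.9701; argument = -0.111 + (-1.756)/0.9701 = -1.9210 → -1.92.
α₁ = Φ(-1.92) = 0.0274; rank = round(500 × 0.0274) = 14; θ*₍14₎ = 0.904.
Upper: z₀ + z₂ = 1.534; 1 − a(z₀+z₂) = 1.0261; argument = 1.3840 → 1.38; α₂ = 0.9162; rank = 458; θ*₍458₎ = 1.894.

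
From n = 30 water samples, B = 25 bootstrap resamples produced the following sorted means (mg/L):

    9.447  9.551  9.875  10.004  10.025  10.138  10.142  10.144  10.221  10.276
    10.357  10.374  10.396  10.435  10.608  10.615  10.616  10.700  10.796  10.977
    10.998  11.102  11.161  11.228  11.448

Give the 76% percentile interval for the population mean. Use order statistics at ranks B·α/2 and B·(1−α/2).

(9.875, 11.102)

α = 0.24; lower rank = 25 × 0.120 = 3; upper rank = 25 × 0.880 = 22.
The 3rd smallest replicate is 9.875; the 22nd is 11.102.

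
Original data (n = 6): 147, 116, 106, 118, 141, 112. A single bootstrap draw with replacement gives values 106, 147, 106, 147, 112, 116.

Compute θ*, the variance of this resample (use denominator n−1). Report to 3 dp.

θ* = 379.467

Mean = 122.3333; sum of squared deviations = 1897.3333
s² = 1897.3333 / 5 = 379.4667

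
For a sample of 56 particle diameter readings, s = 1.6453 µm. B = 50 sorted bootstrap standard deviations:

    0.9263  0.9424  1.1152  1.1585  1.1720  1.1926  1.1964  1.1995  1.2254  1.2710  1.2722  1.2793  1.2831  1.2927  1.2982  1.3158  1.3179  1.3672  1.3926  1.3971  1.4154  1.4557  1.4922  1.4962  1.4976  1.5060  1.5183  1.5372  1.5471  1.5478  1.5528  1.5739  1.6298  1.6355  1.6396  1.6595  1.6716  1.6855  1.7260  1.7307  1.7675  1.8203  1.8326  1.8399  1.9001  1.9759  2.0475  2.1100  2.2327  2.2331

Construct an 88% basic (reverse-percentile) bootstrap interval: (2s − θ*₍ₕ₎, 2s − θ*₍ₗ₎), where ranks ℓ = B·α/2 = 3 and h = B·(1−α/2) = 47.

Percentile endpoints at ranks 3 and 47: θ*₍3₎ = 1.1152, θ*₍47₎ = 2.0475.
Basic interval reflects these around s:
  lower = 2 × 1.6453 − 2.0475 = 1.2431
  upper = 2 × 1.6453 − 1.1152 = 2.1754

(1.2431, 2.1754)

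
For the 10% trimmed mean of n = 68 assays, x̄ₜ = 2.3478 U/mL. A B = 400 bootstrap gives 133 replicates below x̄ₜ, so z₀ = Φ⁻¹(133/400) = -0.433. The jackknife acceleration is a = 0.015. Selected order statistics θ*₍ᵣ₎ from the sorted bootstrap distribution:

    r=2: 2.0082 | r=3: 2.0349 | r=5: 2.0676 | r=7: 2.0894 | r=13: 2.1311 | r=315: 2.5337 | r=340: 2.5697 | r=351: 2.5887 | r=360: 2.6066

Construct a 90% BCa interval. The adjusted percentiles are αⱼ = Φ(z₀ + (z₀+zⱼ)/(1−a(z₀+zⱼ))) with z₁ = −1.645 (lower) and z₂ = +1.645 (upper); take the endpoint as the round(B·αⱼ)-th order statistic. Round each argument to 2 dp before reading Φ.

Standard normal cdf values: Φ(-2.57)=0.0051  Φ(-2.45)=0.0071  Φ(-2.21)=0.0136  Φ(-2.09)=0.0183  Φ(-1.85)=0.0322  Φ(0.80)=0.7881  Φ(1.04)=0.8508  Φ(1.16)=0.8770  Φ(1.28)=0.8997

Lower: z₀ + z₁ = -0.433 + (-1.645) = -2.078; 1 − a(z₀+z₁) = 1 − (0.015)(-2.078) = 1.0312; argument = -0.433 + (-2.078)/1.0312 = -2.4482 → -2.45.
α₁ = Φ(-2.45) = 0.0071; rank = round(400 × 0.0071) = 3; θ*₍3₎ = 2.0349.
Upper: z₀ + z₂ = 1.212; 1 − a(z₀+z₂) = 0.9818; argument = 0.8014 → 0.80; α₂ = 0.7881; rank = 315; θ*₍315₎ = 2.5337.

(2.0349, 2.5337)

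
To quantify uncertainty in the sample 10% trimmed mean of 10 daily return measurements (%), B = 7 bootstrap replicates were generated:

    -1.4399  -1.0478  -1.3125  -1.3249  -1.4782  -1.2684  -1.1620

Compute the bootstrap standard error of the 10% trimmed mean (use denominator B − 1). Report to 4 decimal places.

Bootstrap SE is the standard deviation of the 7 replicate 10% trimmed means.
Mean of replicates: ((-1.4399) + (-1.0478) + (-1.3125) + (-1.3249) + (-1.4782) + (-1.2684) + (-1.1620)) / 7 = -9.03370 / 7 = -1.29053
Sum of squared deviations: (−0.14937)² + (+0.24273)² + (−0.02197)² + (−0.03437)² + (−0.18767)² + (+0.02213)² + (+0.12853)² = 0.13512
Variance = 0.13512 / 6 = 0.02252
SE* = √0.02252

SE* = 0.1501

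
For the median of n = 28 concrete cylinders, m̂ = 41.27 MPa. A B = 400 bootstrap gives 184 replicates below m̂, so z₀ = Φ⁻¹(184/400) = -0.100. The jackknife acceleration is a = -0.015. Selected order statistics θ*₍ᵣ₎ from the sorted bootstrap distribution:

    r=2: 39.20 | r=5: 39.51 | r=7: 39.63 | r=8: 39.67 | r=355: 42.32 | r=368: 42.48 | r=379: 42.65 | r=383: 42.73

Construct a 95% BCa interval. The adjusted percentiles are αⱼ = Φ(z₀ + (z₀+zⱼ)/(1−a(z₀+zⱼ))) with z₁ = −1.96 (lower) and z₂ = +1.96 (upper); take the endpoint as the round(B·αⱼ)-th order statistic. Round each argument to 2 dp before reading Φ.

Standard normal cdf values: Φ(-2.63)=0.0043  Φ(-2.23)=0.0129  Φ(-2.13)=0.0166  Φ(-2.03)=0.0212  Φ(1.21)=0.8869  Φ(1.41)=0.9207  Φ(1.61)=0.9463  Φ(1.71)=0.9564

Lower: z₀ + z₁ = -0.100 + (-1.960) = -2.060; 1 − a(z₀+z₁) = 1 − (-0.015)(-2.060) = 0.9691; argument = -0.100 + (-2.060)/0.9691 = -2.2257 → -2.23.
α₁ = Φ(-2.23) = 0.0129; rank = round(400 × 0.0129) = 5; θ*₍5₎ = 39.51.
Upper: z₀ + z₂ = 1.860; 1 − a(z₀+z₂) = 1.0279; argument = 1.7095 → 1.71; α₂ = 0.9564; rank = 383; θ*₍383₎ = 42.73.

(39.51, 42.73)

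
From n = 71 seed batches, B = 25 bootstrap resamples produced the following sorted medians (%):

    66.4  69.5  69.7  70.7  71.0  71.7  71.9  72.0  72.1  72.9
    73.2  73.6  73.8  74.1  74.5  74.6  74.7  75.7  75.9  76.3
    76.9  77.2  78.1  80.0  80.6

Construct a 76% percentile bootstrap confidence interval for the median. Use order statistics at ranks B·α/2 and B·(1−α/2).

α = 0.24; lower rank = 25 × 0.120 = 3; upper rank = 25 × 0.880 = 22.
The 3rd smallest replicate is 69.7; the 22nd is 77.2.

(69.7, 77.2)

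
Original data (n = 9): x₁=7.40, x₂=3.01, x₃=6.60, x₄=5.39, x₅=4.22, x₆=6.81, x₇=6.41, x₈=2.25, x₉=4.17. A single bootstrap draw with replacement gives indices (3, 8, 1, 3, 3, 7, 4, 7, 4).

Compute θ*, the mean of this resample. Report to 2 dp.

Resample values: 6.60, 2.25, 7.40, 6.60, 6.60, 6.41, 5.39, 6.41, 5.39.
Mean = (6.60 + 2.25 + 7.40 + 6.60 + 6.60 + 6.41 + 5.39 + 6.41 + 5.39) / 9 = 53.050 / 9 = 5.89

θ* = 5.89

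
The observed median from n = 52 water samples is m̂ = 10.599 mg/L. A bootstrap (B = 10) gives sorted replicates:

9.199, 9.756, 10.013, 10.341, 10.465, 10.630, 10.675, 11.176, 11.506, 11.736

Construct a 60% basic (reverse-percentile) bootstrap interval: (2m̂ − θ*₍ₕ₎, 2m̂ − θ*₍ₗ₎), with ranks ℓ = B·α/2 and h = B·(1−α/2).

(10.022, 11.442)

Percentile endpoints at ranks 2 and 8: θ*₍2₎ = 9.756, θ*₍8₎ = 11.176.
Basic interval reflects these around m̂:
  lower = 2 × 10.599 − 11.176 = 10.022
  upper = 2 × 10.599 − 9.756 = 11.442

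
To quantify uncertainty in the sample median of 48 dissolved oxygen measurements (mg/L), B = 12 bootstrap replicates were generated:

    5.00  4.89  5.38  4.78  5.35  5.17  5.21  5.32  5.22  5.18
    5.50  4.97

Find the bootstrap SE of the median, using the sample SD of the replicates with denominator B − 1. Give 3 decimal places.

Bootstrap SE is the standard deviation of the 12 replicate medians.
Mean of replicates: (5.00 + 4.89 + 5.38 + 4.78 + 5.35 + 5.17 + 5.21 + 5.32 + 5.22 + 5.18 + 5.50 + 4.97) / 12 = 61.9700 / 12 = 5.1642
Sum of squared deviations: (−0.1642)² + (−0.2742)² + (+0.2158)² + (−0.3842)² + (+0.1858)² + (+0.0058)² + (+0.0458)² + (+0.1558)² + (+0.0558)² + (+0.0158)² + (+0.3358)² + (−0.1942)² = 0.5111
Variance = 0.5111 / 11 = 0.0465
SE* = √0.0465

SE* = 0.216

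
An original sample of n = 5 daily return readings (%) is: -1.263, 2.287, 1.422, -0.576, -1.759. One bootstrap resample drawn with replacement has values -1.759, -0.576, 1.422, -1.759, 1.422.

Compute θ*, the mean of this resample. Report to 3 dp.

Mean = ((-1.759) + (-0.576) + 1.422 + (-1.759) + 1.422) / 5 = -1.2500 / 5 = -0.250

θ* = -0.250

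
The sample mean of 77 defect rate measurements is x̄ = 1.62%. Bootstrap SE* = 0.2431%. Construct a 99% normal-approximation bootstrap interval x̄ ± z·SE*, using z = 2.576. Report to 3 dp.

Margin = 2.576 × 0.2431 = 0.6262
Interval: 1.62 ± 0.6262

(0.994, 2.246)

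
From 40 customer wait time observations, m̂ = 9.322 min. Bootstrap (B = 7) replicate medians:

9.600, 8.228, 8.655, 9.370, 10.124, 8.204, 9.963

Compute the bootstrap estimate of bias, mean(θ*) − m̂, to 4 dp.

bias = −0.1586

mean(θ*) = (9.600 + 8.228 + 8.655 + 9.370 + 10.124 + 8.204 + 9.963) / 7 = 9.16343
bias = 9.16343 − 9.322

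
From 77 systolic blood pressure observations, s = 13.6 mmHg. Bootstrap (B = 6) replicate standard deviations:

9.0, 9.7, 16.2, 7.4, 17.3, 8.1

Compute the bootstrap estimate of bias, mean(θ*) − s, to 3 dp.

bias = −2.317

mean(θ*) = (9.0 + 9.7 + 16.2 + 7.4 + 17.3 + 8.1) / 6 = 11.2833
bias = 11.2833 − 13.6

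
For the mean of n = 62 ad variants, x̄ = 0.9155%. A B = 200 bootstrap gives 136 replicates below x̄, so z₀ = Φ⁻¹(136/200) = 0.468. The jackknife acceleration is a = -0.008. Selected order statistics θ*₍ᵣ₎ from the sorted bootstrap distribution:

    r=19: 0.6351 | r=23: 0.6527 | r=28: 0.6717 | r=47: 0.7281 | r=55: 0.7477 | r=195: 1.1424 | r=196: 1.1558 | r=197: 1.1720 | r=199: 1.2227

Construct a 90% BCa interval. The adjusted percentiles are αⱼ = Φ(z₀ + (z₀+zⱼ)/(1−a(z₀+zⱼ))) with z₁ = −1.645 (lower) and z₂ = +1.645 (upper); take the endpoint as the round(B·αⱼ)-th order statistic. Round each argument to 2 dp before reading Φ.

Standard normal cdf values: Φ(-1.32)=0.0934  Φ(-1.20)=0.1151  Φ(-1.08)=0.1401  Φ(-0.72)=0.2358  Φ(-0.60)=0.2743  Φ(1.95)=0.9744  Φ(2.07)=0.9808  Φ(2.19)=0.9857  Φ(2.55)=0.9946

(0.7281, 1.2227)

Lower: z₀ + z₁ = 0.468 + (-1.645) = -1.177; 1 − a(z₀+z₁) = 1 − (-0.008)(-1.177) = 0.9906; argument = 0.468 + (-1.177)/0.9906 = -0.7202 → -0.72.
α₁ = Φ(-0.72) = 0.2358; rank = round(200 × 0.2358) = 47; θ*₍47₎ = 0.7281.
Upper: z₀ + z₂ = 2.113; 1 − a(z₀+z₂) = 1.0169; argument = 2.5459 → 2.55; α₂ = 0.9946; rank = 199; θ*₍199₎ = 1.2227.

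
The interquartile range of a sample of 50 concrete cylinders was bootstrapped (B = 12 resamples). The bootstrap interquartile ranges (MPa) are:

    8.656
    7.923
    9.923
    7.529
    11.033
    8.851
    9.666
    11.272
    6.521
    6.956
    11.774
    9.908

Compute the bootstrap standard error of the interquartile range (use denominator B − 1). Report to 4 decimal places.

Bootstrap SE is the standard deviation of the 12 replicate interquartile ranges.
Mean of replicates: (8.656 + 7.923 + 9.923 + 7.529 + 11.033 + 8.851 + 9.666 + 11.272 + 6.521 + 6.956 + 11.774 + 9.908) / 12 = 110.01200 / 12 = 9.16767
Sum of squared deviations: (−0.51167)² + (−1.24467)² + (+0.75533)² + (−1.63867)² + (+1.86533)² + (−0.31667)² + (+0.49833)² + (+2.10433)² + (−2.64667)² + (−2.21167)² + (+2.60633)² + (+0.74033)² = 32.56044
Variance = 32.56044 / 11 = 2.96004
SE* = √2.96004

SE* = 1.7205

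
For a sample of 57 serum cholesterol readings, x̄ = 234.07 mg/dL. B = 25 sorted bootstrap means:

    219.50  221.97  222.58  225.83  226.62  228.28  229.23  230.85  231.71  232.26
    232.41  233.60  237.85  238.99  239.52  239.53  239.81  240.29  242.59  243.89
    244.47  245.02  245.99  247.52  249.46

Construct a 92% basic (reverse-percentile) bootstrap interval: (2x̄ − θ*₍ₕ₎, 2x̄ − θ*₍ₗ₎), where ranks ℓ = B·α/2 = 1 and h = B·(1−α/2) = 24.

(220.62, 248.64)

Percentile endpoints at ranks 1 and 24: θ*₍1₎ = 219.50, θ*₍24₎ = 247.52.
Basic interval reflects these around x̄:
  lower = 2 × 234.07 − 247.52 = 220.62
  upper = 2 × 234.07 − 219.50 = 248.64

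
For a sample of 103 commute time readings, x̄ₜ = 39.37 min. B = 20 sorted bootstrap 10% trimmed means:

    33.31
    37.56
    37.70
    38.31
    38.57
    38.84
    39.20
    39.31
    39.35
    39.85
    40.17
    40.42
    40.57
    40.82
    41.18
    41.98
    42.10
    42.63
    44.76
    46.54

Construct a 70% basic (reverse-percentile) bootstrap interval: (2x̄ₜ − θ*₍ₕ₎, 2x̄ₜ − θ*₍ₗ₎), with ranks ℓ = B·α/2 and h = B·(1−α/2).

(36.64, 41.04)

Percentile endpoints at ranks 3 and 17: θ*₍3₎ = 37.70, θ*₍17₎ = 42.10.
Basic interval reflects these around x̄ₜ:
  lower = 2 × 39.37 − 42.10 = 36.64
  upper = 2 × 39.37 − 37.70 = 41.04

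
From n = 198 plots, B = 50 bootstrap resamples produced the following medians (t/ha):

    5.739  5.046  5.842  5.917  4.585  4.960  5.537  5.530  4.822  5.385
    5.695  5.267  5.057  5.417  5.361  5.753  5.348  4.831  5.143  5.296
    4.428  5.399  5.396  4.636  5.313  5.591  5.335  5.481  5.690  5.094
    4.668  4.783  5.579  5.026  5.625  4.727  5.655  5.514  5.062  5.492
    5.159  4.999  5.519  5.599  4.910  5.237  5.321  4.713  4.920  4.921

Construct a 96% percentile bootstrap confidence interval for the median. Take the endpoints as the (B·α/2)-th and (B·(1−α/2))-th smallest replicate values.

Sorted replicates: 4.428, 4.585, 4.636, 4.668, 4.713, 4.727, 4.783, 4.822, 4.831, 4.910, 4.920, 4.921, 4.960, 4.999, 5.026, 5.046, 5.057, 5.062, 5.094, 5.143, 5.159, 5.237, 5.267, 5.296, 5.313, 5.321, 5.335, 5.348, 5.361, 5.385, 5.396, 5.399, 5.417, 5.481, 5.492, 5.514, 5.519, 5.530, 5.537, 5.579, 5.591, 5.599, 5.625, 5.655, 5.690, 5.695, 5.739, 5.753, 5.842, 5.917
α = 0.04; lower rank = 50 × 0.020 = 1; upper rank = 50 × 0.980 = 49.
The 1st smallest replicate is 4.428; the 49th is 5.842.

(4.428, 5.842)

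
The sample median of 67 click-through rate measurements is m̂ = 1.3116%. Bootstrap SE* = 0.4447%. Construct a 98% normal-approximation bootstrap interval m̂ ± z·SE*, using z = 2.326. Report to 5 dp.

Margin = 2.326 × 0.4447 = 1.034372
Interval: 1.3116 ± 1.034372

(0.27723, 2.34597)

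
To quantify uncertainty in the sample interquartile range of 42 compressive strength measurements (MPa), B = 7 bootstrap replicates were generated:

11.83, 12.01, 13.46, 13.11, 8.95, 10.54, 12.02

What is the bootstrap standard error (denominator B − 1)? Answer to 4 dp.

SE* = 1.5389

Bootstrap SE is the standard deviation of the 7 replicate interquartile ranges.
Mean of replicates: (11.83 + 12.01 + 13.46 + 13.11 + 8.95 + 10.54 + 12.02) / 7 = 81.92000 / 7 = 11.70286
Sum of squared deviations: (+0.12714)² + (+0.30714)² + (+1.75714)² + (+1.40714)² + (−2.75286)² + (−1.16286)² + (+0.31714)² = 14.20914
Variance = 14.20914 / 6 = 2.36819
SE* = √2.36819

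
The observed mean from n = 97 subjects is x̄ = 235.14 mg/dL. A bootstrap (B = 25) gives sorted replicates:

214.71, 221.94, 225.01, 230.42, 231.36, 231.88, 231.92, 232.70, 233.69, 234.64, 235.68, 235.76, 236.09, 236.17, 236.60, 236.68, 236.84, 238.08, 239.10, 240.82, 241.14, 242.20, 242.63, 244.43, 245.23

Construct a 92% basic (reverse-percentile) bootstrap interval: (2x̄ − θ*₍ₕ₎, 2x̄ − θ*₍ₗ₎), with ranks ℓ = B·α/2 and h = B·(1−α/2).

(225.85, 255.57)

Percentile endpoints at ranks 1 and 24: θ*₍1₎ = 214.71, θ*₍24₎ = 244.43.
Basic interval reflects these around x̄:
  lower = 2 × 235.14 − 244.43 = 225.85
  upper = 2 × 235.14 − 214.71 = 255.57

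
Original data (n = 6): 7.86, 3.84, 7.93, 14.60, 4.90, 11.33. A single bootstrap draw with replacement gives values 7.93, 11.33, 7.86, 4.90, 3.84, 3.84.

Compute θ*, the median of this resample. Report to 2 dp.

θ* = 6.38

Sorted: 3.84, 3.84, 4.90, 7.86, 7.93, 11.33
Median = average of the two middle values = 6.38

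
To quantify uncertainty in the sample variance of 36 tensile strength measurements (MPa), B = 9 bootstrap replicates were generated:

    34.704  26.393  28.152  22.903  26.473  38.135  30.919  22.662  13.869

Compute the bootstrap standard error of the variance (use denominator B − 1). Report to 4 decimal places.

Bootstrap SE is the standard deviation of the 9 replicate variances.
Mean of replicates: (34.704 + 26.393 + 28.152 + 22.903 + 26.473 + 38.135 + 30.919 + 22.662 + 13.869) / 9 = 244.21000 / 9 = 27.13444
Sum of squared deviations: (+7.56956)² + (−0.74144)² + (+1.01756)² + (−4.23144)² + (−0.66144)² + (+11.00056)² + (+3.78456)² + (−4.47244)² + (−13.26544)² = 408.53582
Variance = 408.53582 / 8 = 51.06698
SE* = √51.06698

SE* = 7.1461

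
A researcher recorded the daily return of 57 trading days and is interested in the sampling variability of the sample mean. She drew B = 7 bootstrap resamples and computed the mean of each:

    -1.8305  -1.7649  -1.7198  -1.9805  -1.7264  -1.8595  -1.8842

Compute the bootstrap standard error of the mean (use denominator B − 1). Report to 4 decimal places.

Bootstrap SE is the standard deviation of the 7 replicate means.
Mean of replicates: ((-1.8305) + (-1.7649) + (-1.7198) + (-1.9805) + (-1.7264) + (-1.8595) + (-1.8842)) / 7 = -12.76580 / 7 = -1.82369
Sum of squared deviations: (−0.00681)² + (+0.05879)² + (+0.10389)² + (−0.15681)² + (+0.09729)² + (−0.03581)² + (−0.06051)² = 0.05329
Variance = 0.05329 / 6 = 0.00888
SE* = √0.00888

SE* = 0.0942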